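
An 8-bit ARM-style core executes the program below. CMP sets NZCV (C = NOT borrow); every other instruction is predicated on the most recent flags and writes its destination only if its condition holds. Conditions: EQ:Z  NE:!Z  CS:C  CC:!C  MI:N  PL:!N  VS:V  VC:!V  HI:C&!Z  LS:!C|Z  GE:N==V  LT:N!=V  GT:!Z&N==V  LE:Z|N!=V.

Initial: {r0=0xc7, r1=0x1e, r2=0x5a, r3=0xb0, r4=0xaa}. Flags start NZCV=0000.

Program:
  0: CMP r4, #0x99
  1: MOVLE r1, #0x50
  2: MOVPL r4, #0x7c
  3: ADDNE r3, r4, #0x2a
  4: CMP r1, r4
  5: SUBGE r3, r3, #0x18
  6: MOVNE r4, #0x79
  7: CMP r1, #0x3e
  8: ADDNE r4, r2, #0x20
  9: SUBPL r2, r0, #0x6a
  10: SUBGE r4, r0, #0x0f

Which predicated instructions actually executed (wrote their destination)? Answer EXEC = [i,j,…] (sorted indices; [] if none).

EXEC = [2,3,6,8]

0: ✓ CMP  NZCV=0010
1: · MOVLE
2: ✓ MOVPL  r4←0x7c
3: ✓ ADDNE  r3←0xa6
4: ✓ CMP  NZCV=1000
5: · SUBGE
6: ✓ MOVNE  r4←0x79
7: ✓ CMP  NZCV=1000
8: ✓ ADDNE  r4←0x7a
9: · SUBPL
10: · SUBGE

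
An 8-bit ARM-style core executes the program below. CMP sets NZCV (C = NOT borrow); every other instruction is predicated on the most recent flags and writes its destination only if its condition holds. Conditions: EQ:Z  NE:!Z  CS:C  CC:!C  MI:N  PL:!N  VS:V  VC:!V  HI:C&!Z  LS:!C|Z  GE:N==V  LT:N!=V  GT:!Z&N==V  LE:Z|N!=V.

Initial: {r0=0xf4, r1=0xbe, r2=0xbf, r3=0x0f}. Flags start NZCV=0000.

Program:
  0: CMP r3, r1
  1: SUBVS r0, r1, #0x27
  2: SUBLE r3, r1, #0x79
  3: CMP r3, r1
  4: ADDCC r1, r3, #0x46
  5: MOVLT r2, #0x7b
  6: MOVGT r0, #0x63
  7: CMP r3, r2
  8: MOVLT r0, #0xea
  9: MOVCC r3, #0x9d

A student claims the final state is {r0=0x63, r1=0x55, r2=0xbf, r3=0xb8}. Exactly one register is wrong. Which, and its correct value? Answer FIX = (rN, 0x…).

FIX = (r3, 0x9d)

[0] flags=0000 → (cmp)
[1] flags=0000 VS?F → skip
[2] flags=0000 LE?F → skip
[3] flags=0000 → (cmp)
[4] flags=0000 CC?T → r1=0x55
[5] flags=0000 LT?F → skip
[6] flags=0000 GT?T → r0=0x63
[7] flags=0000 → (cmp)
[8] flags=0000 LT?F → skip
[9] flags=0000 CC?T → r3=0x9d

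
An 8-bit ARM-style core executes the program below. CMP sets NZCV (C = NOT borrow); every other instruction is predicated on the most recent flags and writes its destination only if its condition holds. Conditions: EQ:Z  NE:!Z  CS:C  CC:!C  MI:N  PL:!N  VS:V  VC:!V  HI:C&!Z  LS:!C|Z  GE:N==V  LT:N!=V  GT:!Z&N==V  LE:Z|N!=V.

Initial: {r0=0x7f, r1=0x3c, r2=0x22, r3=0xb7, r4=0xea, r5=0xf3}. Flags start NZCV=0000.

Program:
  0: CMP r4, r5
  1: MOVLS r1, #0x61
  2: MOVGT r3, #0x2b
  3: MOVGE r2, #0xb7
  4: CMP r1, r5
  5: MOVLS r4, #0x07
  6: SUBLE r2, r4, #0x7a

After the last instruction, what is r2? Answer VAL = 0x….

VAL = 0x22

0: ✓ CMP  NZCV=1000
1: ✓ MOVLS  r1←0x61
2: · MOVGT
3: · MOVGE
4: ✓ CMP  NZCV=0000
5: ✓ MOVLS  r4←0x07
6: · SUBLE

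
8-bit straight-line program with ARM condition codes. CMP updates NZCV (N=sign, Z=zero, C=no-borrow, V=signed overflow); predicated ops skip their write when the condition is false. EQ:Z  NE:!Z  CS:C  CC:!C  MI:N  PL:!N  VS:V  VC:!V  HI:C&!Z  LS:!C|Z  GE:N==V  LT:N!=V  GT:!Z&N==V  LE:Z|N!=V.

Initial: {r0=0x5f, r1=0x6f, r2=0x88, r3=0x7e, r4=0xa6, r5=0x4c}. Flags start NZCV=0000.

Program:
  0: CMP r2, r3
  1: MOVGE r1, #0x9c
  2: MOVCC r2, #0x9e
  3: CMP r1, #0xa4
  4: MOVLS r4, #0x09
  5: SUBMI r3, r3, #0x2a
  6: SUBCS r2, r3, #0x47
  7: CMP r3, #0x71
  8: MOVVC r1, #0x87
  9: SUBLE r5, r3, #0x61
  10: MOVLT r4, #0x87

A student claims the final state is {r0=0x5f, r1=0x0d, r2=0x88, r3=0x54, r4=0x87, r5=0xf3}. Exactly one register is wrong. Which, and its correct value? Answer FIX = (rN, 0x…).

[0] flags=0011 → (cmp)
[1] flags=0011 GE?F → skip
[2] flags=0011 CC?F → skip
[3] flags=1001 → (cmp)
[4] flags=1001 LS?T → r4=0x09
[5] flags=1001 MI?T → r3=0x54
[6] flags=1001 CS?F → skip
[7] flags=1000 → (cmp)
[8] flags=1000 VC?T → r1=0x87
[9] flags=1000 LE?T → r5=0xf3
[10] flags=1000 LT?T → r4=0x87

FIX = (r1, 0x87)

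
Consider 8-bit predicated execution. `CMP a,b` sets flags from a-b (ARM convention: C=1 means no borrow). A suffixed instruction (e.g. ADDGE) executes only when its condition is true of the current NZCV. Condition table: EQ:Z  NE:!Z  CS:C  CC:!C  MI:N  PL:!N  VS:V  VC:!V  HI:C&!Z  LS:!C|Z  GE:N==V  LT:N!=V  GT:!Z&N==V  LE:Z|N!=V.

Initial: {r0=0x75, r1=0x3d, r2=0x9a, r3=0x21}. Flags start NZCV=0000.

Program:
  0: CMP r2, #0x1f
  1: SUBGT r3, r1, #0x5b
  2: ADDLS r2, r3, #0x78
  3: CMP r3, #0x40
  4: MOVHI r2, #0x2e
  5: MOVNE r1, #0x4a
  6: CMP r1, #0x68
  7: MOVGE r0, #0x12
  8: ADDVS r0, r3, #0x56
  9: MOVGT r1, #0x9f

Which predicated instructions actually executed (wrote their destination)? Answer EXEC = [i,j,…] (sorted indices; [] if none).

0: ✓ CMP  NZCV=0011
1: · SUBGT
2: · ADDLS
3: ✓ CMP  NZCV=1000
4: · MOVHI
5: ✓ MOVNE  r1←0x4a
6: ✓ CMP  NZCV=1000
7: · MOVGE
8: · ADDVS
9: · MOVGT

EXEC = [5]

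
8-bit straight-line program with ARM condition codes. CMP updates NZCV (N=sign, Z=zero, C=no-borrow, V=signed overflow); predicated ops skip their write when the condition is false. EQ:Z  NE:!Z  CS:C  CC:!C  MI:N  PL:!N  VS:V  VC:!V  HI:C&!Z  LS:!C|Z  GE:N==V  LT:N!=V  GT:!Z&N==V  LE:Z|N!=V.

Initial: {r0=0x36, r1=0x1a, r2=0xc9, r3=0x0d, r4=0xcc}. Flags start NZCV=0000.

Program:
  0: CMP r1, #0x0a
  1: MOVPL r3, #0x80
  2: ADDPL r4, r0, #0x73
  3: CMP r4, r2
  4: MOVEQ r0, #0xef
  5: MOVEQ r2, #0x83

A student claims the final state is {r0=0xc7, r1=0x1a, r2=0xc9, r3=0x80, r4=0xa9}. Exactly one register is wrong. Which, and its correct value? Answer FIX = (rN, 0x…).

[0] flags=0010 → (cmp)
[1] flags=0010 PL?T → r3=0x80
[2] flags=0010 PL?T → r4=0xa9
[3] flags=1000 → (cmp)
[4] flags=1000 EQ?F → skip
[5] flags=1000 EQ?F → skip

FIX = (r0, 0x36)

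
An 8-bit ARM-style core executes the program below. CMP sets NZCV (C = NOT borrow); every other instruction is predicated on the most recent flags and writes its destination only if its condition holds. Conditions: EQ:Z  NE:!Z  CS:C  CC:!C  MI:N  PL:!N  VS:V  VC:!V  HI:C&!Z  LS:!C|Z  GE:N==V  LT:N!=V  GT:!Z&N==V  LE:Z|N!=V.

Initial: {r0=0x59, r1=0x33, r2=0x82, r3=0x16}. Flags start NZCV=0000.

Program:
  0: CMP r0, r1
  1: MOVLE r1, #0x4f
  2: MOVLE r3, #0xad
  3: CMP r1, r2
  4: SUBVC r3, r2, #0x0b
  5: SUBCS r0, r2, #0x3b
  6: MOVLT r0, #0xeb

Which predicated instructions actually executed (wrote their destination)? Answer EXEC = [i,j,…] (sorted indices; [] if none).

[0] flags=0010 → (cmp)
[1] flags=0010 LE?F → skip
[2] flags=0010 LE?F → skip
[3] flags=1001 → (cmp)
[4] flags=1001 VC?F → skip
[5] flags=1001 CS?F → skip
[6] flags=1001 LT?F → skip

EXEC = []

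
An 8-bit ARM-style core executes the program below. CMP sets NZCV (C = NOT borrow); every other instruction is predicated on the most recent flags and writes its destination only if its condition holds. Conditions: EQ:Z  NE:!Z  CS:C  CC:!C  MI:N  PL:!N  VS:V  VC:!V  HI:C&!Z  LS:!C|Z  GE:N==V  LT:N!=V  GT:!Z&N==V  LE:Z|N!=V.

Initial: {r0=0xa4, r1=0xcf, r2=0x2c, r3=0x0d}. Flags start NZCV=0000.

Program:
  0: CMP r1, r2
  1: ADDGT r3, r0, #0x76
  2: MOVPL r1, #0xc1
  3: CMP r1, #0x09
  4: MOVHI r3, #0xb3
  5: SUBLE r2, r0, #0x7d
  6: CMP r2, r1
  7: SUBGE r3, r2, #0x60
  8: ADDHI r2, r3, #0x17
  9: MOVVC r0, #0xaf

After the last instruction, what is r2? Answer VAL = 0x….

[0] flags=1010 → (cmp)
[1] flags=1010 GT?F → skip
[2] flags=1010 PL?F → skip
[3] flags=1010 → (cmp)
[4] flags=1010 HI?T → r3=0xb3
[5] flags=1010 LE?T → r2=0x27
[6] flags=0000 → (cmp)
[7] flags=0000 GE?T → r3=0xc7
[8] flags=0000 HI?F → skip
[9] flags=0000 VC?T → r0=0xaf

VAL = 0x27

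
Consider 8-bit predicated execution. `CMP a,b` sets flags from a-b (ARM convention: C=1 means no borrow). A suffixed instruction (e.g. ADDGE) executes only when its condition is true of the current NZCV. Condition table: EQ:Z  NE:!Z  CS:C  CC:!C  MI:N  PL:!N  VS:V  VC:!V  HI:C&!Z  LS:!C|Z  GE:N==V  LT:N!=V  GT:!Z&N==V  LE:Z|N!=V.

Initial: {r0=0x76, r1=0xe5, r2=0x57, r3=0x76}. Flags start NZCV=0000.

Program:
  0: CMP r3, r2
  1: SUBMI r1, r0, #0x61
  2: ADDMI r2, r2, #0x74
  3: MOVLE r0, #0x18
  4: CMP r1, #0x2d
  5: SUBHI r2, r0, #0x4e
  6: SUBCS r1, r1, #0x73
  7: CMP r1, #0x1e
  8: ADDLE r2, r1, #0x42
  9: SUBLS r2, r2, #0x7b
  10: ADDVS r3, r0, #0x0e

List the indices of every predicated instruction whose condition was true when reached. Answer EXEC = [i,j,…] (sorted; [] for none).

EXEC = [5,6]

0: ✓ CMP  NZCV=0010
1: · SUBMI
2: · ADDMI
3: · MOVLE
4: ✓ CMP  NZCV=1010
5: ✓ SUBHI  r2←0x28
6: ✓ SUBCS  r1←0x72
7: ✓ CMP  NZCV=0010
8: · ADDLE
9: · SUBLS
10: · ADDVS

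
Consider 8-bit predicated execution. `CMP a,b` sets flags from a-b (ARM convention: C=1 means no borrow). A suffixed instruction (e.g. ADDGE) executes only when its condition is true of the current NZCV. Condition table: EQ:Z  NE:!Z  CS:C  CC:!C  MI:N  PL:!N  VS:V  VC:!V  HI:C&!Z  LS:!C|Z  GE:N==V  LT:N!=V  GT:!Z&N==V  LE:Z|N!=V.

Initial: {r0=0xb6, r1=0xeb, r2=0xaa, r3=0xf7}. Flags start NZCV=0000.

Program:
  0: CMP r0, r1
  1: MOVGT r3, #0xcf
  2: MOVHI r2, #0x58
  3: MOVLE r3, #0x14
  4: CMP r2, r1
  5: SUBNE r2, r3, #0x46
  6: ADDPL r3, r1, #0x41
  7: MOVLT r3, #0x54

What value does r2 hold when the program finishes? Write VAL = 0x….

VAL = 0xce

[0] flags=1000 → (cmp)
[1] flags=1000 GT?F → skip
[2] flags=1000 HI?F → skip
[3] flags=1000 LE?T → r3=0x14
[4] flags=1000 → (cmp)
[5] flags=1000 NE?T → r2=0xce
[6] flags=1000 PL?F → skip
[7] flags=1000 LT?T → r3=0x54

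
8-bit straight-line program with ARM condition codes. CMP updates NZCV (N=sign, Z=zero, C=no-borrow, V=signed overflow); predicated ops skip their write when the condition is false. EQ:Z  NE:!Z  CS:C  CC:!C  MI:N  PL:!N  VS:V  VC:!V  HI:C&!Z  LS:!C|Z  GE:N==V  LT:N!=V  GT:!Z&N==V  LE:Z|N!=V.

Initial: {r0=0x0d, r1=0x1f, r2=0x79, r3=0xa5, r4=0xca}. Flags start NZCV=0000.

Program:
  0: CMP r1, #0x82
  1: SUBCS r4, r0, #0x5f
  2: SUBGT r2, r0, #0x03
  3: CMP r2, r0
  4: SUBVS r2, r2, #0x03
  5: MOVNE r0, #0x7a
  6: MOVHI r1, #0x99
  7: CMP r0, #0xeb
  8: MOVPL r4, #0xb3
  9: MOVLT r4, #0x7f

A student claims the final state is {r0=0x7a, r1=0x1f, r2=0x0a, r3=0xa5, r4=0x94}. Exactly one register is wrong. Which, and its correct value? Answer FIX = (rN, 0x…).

0: ✓ CMP  NZCV=1001
1: · SUBCS
2: ✓ SUBGT  r2←0x0a
3: ✓ CMP  NZCV=1000
4: · SUBVS
5: ✓ MOVNE  r0←0x7a
6: · MOVHI
7: ✓ CMP  NZCV=1001
8: · MOVPL
9: · MOVLT

FIX = (r4, 0xca)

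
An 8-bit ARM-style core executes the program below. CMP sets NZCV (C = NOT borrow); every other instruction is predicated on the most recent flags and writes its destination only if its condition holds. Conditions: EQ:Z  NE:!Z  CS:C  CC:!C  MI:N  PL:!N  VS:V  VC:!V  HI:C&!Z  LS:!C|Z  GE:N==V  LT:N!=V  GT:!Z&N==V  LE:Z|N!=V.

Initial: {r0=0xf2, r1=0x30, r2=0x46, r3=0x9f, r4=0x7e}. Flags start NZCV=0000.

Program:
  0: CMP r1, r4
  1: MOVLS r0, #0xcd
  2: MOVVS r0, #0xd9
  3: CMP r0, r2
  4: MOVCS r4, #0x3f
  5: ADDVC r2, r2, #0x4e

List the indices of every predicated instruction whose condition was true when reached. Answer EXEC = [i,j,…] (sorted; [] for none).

[0] flags=1000 → (cmp)
[1] flags=1000 LS?T → r0=0xcd
[2] flags=1000 VS?F → skip
[3] flags=1010 → (cmp)
[4] flags=1010 CS?T → r4=0x3f
[5] flags=1010 VC?T → r2=0x94

EXEC = [1,4,5]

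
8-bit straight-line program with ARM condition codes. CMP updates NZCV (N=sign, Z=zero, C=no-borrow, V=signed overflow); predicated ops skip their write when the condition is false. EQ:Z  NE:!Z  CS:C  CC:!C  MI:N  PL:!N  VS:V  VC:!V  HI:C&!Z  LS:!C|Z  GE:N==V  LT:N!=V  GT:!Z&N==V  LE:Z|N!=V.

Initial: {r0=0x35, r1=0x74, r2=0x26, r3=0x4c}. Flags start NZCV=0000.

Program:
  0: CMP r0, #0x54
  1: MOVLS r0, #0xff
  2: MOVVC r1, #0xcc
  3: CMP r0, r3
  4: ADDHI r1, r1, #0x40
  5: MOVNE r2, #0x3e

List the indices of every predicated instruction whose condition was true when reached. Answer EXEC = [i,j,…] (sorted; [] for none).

[0] flags=1000 → (cmp)
[1] flags=1000 LS?T → r0=0xff
[2] flags=1000 VC?T → r1=0xcc
[3] flags=1010 → (cmp)
[4] flags=1010 HI?T → r1=0x0c
[5] flags=1010 NE?T → r2=0x3e

EXEC = [1,2,4,5]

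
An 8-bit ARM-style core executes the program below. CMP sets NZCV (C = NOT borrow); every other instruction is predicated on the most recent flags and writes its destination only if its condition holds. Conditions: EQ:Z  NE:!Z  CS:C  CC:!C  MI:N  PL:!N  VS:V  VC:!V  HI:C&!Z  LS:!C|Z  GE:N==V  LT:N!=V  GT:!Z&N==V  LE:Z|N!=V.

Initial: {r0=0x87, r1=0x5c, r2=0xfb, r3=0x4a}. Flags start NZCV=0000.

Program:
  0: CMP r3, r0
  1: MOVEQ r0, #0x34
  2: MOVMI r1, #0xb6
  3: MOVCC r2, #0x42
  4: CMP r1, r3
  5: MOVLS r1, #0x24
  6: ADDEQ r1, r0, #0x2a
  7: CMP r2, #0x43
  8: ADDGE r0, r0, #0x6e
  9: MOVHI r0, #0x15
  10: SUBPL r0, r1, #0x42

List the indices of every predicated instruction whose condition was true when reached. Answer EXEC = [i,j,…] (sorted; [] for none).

EXEC = [2,3]

0: ✓ CMP  NZCV=1001
1: · MOVEQ
2: ✓ MOVMI  r1←0xb6
3: ✓ MOVCC  r2←0x42
4: ✓ CMP  NZCV=0011
5: · MOVLS
6: · ADDEQ
7: ✓ CMP  NZCV=1000
8: · ADDGE
9: · MOVHI
10: · SUBPL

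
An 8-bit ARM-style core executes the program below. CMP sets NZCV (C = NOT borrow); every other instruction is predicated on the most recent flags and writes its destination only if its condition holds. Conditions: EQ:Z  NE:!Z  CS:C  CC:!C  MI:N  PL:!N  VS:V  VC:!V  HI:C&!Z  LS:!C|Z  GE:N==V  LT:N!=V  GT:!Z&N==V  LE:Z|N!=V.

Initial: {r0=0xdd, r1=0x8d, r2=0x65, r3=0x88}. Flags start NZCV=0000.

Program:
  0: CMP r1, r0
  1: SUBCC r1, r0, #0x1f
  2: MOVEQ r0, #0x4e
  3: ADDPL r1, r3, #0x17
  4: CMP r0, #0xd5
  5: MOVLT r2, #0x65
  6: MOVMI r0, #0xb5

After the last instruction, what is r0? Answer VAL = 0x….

0: ✓ CMP  NZCV=1000
1: ✓ SUBCC  r1←0xbe
2: · MOVEQ
3: · ADDPL
4: ✓ CMP  NZCV=0010
5: · MOVLT
6: · MOVMI

VAL = 0xdd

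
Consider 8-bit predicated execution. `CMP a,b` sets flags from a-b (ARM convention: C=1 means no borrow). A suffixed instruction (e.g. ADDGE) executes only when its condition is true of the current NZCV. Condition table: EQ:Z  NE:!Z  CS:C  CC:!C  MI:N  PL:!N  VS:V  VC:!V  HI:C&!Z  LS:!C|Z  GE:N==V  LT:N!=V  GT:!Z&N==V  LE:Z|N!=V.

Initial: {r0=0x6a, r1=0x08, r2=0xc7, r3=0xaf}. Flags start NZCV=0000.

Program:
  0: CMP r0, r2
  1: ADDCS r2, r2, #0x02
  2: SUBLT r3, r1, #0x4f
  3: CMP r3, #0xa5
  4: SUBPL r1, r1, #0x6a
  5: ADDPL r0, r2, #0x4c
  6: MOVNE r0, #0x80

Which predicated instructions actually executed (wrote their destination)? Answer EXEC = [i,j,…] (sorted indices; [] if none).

EXEC = [4,5,6]

0: ✓ CMP  NZCV=1001
1: · ADDCS
2: · SUBLT
3: ✓ CMP  NZCV=0010
4: ✓ SUBPL  r1←0x9e
5: ✓ ADDPL  r0←0x13
6: ✓ MOVNE  r0←0x80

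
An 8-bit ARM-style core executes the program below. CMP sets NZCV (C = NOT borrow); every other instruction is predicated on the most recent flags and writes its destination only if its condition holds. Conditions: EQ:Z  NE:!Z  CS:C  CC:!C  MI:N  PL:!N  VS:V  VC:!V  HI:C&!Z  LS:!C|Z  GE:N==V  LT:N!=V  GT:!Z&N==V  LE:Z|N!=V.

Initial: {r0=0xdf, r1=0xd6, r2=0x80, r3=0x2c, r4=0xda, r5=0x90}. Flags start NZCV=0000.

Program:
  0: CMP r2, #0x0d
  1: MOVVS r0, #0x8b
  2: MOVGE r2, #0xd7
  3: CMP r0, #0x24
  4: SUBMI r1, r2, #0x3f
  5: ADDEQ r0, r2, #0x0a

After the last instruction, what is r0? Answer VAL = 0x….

VAL = 0x8b

0: ✓ CMP  NZCV=0011
1: ✓ MOVVS  r0←0x8b
2: · MOVGE
3: ✓ CMP  NZCV=0011
4: · SUBMI
5: · ADDEQ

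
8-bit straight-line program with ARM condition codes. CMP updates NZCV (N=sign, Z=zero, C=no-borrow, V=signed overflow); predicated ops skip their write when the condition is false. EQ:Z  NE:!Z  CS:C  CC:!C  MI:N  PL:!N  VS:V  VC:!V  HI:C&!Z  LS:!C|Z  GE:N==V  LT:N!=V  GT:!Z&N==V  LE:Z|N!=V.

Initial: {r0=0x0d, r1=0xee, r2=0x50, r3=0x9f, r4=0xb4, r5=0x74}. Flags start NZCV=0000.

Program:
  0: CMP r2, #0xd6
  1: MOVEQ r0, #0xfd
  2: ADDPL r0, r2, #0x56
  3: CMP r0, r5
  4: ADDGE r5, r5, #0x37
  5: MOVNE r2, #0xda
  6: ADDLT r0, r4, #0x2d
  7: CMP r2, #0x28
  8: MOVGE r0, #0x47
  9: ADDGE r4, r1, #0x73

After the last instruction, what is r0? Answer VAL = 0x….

[0] flags=0000 → (cmp)
[1] flags=0000 EQ?F → skip
[2] flags=0000 PL?T → r0=0xa6
[3] flags=0011 → (cmp)
[4] flags=0011 GE?F → skip
[5] flags=0011 NE?T → r2=0xda
[6] flags=0011 LT?T → r0=0xe1
[7] flags=1010 → (cmp)
[8] flags=1010 GE?F → skip
[9] flags=1010 GE?F → skip

VAL = 0xe1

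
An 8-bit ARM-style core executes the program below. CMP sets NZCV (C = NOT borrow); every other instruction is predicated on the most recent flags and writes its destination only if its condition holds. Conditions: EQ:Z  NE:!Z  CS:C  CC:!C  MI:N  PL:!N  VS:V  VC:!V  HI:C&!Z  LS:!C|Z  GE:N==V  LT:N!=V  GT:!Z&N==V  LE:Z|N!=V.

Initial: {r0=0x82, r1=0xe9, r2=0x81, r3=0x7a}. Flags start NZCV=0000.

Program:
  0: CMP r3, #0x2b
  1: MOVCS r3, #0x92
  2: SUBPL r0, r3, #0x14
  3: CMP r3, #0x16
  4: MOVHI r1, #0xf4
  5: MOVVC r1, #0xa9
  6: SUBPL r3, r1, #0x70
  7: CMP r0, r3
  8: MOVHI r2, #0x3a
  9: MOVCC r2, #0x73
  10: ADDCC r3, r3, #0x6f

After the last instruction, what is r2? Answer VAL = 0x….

[0] flags=0010 → (cmp)
[1] flags=0010 CS?T → r3=0x92
[2] flags=0010 PL?T → r0=0x7e
[3] flags=0011 → (cmp)
[4] flags=0011 HI?T → r1=0xf4
[5] flags=0011 VC?F → skip
[6] flags=0011 PL?T → r3=0x84
[7] flags=1001 → (cmp)
[8] flags=1001 HI?F → skip
[9] flags=1001 CC?T → r2=0x73
[10] flags=1001 CC?T → r3=0xf3

VAL = 0x73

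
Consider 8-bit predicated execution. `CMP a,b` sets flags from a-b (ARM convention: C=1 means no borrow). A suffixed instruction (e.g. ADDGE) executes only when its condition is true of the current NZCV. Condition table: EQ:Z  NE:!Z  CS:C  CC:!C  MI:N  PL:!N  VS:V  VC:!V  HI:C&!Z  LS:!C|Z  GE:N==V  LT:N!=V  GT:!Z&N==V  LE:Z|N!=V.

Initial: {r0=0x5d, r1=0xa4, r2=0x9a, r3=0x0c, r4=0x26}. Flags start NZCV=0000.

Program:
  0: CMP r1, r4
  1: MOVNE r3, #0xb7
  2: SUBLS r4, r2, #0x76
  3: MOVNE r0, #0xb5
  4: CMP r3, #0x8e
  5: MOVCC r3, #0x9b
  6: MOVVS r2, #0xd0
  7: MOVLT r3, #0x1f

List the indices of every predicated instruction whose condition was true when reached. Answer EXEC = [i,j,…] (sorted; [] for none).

EXEC = [1,3]

0: ✓ CMP  NZCV=0011
1: ✓ MOVNE  r3←0xb7
2: · SUBLS
3: ✓ MOVNE  r0←0xb5
4: ✓ CMP  NZCV=0010
5: · MOVCC
6: · MOVVS
7: · MOVLT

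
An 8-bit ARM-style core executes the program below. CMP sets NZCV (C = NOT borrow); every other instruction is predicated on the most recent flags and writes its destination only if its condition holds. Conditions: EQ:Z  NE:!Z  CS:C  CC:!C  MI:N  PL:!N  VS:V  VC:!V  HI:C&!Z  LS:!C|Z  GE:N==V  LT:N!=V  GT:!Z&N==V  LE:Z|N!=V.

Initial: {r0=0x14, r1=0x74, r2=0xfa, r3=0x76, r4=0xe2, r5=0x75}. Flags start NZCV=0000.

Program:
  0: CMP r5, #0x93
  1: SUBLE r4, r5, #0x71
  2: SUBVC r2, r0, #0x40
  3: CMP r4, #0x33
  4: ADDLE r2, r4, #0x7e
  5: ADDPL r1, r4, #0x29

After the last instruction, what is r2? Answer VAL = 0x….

0: ✓ CMP  NZCV=1001
1: · SUBLE
2: · SUBVC
3: ✓ CMP  NZCV=1010
4: ✓ ADDLE  r2←0x60
5: · ADDPL

VAL = 0x60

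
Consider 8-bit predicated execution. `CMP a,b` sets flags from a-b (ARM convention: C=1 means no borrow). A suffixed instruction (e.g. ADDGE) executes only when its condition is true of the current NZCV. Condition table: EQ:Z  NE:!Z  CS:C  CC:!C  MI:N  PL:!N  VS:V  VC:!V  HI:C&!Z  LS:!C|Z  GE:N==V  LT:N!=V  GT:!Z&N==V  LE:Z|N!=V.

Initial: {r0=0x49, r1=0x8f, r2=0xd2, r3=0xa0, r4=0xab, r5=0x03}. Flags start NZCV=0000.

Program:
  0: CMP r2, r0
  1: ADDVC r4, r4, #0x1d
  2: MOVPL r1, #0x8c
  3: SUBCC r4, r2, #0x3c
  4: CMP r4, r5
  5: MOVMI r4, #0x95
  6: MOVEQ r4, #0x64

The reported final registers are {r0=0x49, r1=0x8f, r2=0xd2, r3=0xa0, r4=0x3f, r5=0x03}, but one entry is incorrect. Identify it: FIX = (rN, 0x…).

[0] flags=1010 → (cmp)
[1] flags=1010 VC?T → r4=0xc8
[2] flags=1010 PL?F → skip
[3] flags=1010 CC?F → skip
[4] flags=1010 → (cmp)
[5] flags=1010 MI?T → r4=0x95
[6] flags=1010 EQ?F → skip

FIX = (r4, 0x95)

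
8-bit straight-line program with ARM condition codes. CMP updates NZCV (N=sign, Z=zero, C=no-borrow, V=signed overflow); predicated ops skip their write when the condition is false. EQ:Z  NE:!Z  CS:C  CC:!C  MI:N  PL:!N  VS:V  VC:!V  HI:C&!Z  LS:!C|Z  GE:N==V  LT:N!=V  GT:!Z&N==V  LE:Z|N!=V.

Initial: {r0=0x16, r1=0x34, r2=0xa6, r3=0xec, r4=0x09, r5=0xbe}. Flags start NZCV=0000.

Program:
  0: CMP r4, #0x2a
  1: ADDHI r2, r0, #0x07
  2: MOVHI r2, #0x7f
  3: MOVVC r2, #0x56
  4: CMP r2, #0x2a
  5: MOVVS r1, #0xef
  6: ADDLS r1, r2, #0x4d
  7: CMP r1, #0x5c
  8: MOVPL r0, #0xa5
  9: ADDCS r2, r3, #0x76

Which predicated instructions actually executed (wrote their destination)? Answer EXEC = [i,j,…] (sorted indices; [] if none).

EXEC = [3]

[0] flags=1000 → (cmp)
[1] flags=1000 HI?F → skip
[2] flags=1000 HI?F → skip
[3] flags=1000 VC?T → r2=0x56
[4] flags=0010 → (cmp)
[5] flags=0010 VS?F → skip
[6] flags=0010 LS?F → skip
[7] flags=1000 → (cmp)
[8] flags=1000 PL?F → skip
[9] flags=1000 CS?F → skip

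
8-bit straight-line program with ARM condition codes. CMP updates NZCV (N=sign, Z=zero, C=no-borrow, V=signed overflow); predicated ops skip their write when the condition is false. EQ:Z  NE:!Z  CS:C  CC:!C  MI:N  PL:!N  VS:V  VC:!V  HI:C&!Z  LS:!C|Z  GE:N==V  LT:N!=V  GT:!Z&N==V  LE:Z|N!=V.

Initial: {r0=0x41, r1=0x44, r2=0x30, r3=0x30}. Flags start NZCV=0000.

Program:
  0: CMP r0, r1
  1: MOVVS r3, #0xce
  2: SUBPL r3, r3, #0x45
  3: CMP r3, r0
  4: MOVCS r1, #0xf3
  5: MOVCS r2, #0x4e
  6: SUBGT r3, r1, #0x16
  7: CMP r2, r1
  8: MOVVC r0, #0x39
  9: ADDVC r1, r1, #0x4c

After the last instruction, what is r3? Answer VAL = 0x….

0: ✓ CMP  NZCV=1000
1: · MOVVS
2: · SUBPL
3: ✓ CMP  NZCV=1000
4: · MOVCS
5: · MOVCS
6: · SUBGT
7: ✓ CMP  NZCV=1000
8: ✓ MOVVC  r0←0x39
9: ✓ ADDVC  r1←0x90

VAL = 0x30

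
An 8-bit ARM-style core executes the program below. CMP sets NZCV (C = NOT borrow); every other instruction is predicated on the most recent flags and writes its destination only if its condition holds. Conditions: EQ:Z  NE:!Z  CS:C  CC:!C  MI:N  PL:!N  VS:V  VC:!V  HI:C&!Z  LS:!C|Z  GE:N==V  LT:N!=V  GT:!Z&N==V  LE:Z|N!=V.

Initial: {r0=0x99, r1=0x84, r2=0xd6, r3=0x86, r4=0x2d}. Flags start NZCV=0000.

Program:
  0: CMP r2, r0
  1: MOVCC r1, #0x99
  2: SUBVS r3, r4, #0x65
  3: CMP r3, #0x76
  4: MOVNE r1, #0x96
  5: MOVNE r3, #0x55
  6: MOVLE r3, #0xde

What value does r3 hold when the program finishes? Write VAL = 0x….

0: ✓ CMP  NZCV=0010
1: · MOVCC
2: · SUBVS
3: ✓ CMP  NZCV=0011
4: ✓ MOVNE  r1←0x96
5: ✓ MOVNE  r3←0x55
6: ✓ MOVLE  r3←0xde

VAL = 0xde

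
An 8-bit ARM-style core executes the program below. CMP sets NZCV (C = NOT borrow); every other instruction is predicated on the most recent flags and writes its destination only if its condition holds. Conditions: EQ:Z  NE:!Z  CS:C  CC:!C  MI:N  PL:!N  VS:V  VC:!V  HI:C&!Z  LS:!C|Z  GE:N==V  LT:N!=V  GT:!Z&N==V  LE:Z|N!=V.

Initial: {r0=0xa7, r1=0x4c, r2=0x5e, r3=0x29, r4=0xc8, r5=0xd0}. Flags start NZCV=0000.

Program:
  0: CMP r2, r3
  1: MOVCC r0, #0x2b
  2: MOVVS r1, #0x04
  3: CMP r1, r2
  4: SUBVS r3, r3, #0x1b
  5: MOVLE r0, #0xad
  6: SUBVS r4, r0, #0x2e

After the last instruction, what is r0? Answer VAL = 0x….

0: ✓ CMP  NZCV=0010
1: · MOVCC
2: · MOVVS
3: ✓ CMP  NZCV=1000
4: · SUBVS
5: ✓ MOVLE  r0←0xad
6: · SUBVS

VAL = 0xad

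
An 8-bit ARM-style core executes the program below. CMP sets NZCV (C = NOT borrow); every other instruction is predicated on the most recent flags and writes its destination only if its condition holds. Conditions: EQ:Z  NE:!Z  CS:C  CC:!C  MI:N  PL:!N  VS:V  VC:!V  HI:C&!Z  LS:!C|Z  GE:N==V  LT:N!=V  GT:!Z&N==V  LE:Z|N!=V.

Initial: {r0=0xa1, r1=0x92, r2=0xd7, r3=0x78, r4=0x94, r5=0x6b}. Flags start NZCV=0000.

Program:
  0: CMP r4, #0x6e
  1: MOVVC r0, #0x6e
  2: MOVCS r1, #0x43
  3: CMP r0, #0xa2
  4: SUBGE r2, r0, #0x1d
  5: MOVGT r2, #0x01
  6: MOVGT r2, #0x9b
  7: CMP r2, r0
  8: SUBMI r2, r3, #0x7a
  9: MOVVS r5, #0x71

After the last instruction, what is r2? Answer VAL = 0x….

0: ✓ CMP  NZCV=0011
1: · MOVVC
2: ✓ MOVCS  r1←0x43
3: ✓ CMP  NZCV=1000
4: · SUBGE
5: · MOVGT
6: · MOVGT
7: ✓ CMP  NZCV=0010
8: · SUBMI
9: · MOVVS

VAL = 0xd7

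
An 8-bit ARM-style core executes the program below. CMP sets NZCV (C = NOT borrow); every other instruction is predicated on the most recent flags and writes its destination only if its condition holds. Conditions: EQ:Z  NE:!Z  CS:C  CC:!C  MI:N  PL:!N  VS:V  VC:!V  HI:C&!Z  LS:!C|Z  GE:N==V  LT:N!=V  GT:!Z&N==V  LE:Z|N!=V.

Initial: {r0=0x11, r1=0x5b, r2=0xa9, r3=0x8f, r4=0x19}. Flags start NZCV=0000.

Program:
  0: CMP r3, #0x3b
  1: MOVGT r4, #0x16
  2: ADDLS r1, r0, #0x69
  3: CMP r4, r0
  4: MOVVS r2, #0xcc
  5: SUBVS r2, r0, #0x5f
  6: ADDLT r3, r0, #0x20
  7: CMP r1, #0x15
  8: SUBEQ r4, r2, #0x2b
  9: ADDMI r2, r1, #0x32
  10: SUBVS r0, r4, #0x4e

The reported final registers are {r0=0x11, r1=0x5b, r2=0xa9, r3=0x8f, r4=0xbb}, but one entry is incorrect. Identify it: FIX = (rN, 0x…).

[0] flags=0011 → (cmp)
[1] flags=0011 GT?F → skip
[2] flags=0011 LS?F → skip
[3] flags=0010 → (cmp)
[4] flags=0010 VS?F → skip
[5] flags=0010 VS?F → skip
[6] flags=0010 LT?F → skip
[7] flags=0010 → (cmp)
[8] flags=0010 EQ?F → skip
[9] flags=0010 MI?F → skip
[10] flags=0010 VS?F → skip

FIX = (r4, 0x19)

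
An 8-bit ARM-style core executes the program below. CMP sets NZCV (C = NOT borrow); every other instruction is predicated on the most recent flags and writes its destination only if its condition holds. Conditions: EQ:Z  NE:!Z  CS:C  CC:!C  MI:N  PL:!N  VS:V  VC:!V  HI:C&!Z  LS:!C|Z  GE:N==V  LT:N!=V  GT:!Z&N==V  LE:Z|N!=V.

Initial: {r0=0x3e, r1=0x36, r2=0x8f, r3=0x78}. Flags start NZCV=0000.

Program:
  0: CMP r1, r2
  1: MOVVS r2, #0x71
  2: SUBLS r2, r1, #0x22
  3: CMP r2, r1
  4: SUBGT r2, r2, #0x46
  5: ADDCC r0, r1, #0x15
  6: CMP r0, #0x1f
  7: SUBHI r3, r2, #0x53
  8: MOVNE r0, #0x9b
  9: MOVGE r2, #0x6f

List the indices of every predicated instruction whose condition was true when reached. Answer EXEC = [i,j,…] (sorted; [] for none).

EXEC = [1,2,5,7,8,9]

[0] flags=1001 → (cmp)
[1] flags=1001 VS?T → r2=0x71
[2] flags=1001 LS?T → r2=0x14
[3] flags=1000 → (cmp)
[4] flags=1000 GT?F → skip
[5] flags=1000 CC?T → r0=0x4b
[6] flags=0010 → (cmp)
[7] flags=0010 HI?T → r3=0xc1
[8] flags=0010 NE?T → r0=0x9b
[9] flags=0010 GE?T → r2=0x6f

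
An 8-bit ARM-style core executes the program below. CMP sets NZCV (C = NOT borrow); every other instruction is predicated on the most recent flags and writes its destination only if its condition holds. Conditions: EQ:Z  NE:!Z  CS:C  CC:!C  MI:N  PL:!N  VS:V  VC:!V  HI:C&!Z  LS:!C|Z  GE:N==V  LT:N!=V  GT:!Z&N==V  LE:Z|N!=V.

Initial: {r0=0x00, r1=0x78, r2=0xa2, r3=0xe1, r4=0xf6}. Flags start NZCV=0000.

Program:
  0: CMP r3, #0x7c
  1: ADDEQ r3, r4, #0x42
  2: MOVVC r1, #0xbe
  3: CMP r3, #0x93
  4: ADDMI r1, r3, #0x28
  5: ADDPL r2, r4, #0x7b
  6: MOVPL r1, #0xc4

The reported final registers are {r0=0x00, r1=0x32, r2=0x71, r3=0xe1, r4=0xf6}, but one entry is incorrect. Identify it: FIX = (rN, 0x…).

FIX = (r1, 0xc4)

[0] flags=0011 → (cmp)
[1] flags=0011 EQ?F → skip
[2] flags=0011 VC?F → skip
[3] flags=0010 → (cmp)
[4] flags=0010 MI?F → skip
[5] flags=0010 PL?T → r2=0x71
[6] flags=0010 PL?T → r1=0xc4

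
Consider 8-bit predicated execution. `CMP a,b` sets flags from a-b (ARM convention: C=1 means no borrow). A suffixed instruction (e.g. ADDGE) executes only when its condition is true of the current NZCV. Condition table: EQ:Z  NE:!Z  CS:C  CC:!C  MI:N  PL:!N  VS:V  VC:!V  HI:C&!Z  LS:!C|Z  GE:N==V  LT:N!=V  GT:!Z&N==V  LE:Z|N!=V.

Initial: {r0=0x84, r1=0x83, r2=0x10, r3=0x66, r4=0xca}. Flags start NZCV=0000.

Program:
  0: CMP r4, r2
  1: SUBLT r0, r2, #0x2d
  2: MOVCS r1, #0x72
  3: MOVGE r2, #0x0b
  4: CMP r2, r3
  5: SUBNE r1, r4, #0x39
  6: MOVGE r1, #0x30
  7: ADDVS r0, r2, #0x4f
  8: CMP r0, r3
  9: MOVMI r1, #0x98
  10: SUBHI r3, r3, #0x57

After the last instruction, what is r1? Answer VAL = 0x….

[0] flags=1010 → (cmp)
[1] flags=1010 LT?T → r0=0xe3
[2] flags=1010 CS?T → r1=0x72
[3] flags=1010 GE?F → skip
[4] flags=1000 → (cmp)
[5] flags=1000 NE?T → r1=0x91
[6] flags=1000 GE?F → skip
[7] flags=1000 VS?F → skip
[8] flags=0011 → (cmp)
[9] flags=0011 MI?F → skip
[10] flags=0011 HI?T → r3=0x0f

VAL = 0x91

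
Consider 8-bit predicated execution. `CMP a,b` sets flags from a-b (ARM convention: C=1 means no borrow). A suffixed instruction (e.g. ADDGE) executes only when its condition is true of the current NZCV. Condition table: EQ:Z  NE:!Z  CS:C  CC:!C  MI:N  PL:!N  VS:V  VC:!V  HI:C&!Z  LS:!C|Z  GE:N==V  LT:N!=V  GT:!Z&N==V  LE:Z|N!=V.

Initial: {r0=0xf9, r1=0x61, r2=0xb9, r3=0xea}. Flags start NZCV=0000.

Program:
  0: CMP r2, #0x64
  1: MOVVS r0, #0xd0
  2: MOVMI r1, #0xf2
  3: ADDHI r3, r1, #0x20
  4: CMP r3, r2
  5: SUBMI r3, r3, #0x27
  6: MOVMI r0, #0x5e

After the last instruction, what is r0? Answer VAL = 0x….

VAL = 0x5e

[0] flags=0011 → (cmp)
[1] flags=0011 VS?T → r0=0xd0
[2] flags=0011 MI?F → skip
[3] flags=0011 HI?T → r3=0x81
[4] flags=1000 → (cmp)
[5] flags=1000 MI?T → r3=0x5a
[6] flags=1000 MI?T → r0=0x5e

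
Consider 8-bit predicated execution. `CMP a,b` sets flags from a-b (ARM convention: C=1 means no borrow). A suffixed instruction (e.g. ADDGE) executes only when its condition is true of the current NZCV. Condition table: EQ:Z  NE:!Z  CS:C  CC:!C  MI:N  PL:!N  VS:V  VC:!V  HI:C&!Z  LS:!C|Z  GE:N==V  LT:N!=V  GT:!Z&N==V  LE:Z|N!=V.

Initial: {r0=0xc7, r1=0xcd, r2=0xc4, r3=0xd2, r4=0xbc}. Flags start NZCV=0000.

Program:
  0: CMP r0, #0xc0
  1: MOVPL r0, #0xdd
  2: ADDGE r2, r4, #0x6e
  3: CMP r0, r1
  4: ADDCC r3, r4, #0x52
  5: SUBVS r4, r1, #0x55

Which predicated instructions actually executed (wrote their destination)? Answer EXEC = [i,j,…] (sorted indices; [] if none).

EXEC = [1,2]

0: ✓ CMP  NZCV=0010
1: ✓ MOVPL  r0←0xdd
2: ✓ ADDGE  r2←0x2a
3: ✓ CMP  NZCV=0010
4: · ADDCC
5: · SUBVS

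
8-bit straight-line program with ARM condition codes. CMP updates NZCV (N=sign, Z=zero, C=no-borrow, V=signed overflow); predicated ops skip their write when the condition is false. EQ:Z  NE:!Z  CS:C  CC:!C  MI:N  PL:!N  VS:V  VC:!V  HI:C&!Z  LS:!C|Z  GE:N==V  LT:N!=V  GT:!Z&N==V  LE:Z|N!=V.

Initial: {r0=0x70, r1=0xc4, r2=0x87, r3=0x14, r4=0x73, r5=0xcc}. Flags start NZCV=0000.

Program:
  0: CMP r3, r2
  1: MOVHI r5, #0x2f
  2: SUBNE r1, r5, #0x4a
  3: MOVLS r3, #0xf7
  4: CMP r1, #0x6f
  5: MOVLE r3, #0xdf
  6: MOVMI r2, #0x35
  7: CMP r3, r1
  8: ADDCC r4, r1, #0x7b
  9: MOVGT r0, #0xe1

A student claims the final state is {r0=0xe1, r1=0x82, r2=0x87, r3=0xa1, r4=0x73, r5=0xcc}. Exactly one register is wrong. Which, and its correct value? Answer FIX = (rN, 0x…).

FIX = (r3, 0xdf)

[0] flags=1001 → (cmp)
[1] flags=1001 HI?F → skip
[2] flags=1001 NE?T → r1=0x82
[3] flags=1001 LS?T → r3=0xf7
[4] flags=0011 → (cmp)
[5] flags=0011 LE?T → r3=0xdf
[6] flags=0011 MI?F → skip
[7] flags=0010 → (cmp)
[8] flags=0010 CC?F → skip
[9] flags=0010 GT?T → r0=0xe1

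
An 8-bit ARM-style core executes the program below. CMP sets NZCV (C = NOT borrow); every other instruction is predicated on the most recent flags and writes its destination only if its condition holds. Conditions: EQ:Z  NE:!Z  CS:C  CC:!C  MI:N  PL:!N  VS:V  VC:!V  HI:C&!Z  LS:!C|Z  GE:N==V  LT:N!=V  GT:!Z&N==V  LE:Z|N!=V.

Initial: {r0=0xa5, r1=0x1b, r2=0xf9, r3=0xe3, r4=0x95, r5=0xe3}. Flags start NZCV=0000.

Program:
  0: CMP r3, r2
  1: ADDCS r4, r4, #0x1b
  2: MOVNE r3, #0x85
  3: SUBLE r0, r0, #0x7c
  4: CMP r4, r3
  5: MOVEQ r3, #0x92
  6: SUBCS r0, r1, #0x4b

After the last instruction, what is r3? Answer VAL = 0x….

[0] flags=1000 → (cmp)
[1] flags=1000 CS?F → skip
[2] flags=1000 NE?T → r3=0x85
[3] flags=1000 LE?T → r0=0x29
[4] flags=0010 → (cmp)
[5] flags=0010 EQ?F → skip
[6] flags=0010 CS?T → r0=0xd0

VAL = 0x85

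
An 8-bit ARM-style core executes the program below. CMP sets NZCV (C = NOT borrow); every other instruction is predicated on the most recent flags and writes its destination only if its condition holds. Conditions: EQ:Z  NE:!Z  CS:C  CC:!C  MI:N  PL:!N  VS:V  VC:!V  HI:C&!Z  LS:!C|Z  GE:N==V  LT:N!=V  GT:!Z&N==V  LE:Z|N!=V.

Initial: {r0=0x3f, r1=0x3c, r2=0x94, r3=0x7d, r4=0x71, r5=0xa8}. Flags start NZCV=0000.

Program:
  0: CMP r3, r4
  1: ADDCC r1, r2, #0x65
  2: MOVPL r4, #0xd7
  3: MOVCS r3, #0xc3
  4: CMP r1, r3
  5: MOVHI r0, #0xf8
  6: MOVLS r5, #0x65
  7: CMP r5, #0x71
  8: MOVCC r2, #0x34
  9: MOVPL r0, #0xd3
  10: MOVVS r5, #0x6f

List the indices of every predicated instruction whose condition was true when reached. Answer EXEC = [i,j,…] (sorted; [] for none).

0: ✓ CMP  NZCV=0010
1: · ADDCC
2: ✓ MOVPL  r4←0xd7
3: ✓ MOVCS  r3←0xc3
4: ✓ CMP  NZCV=0000
5: · MOVHI
6: ✓ MOVLS  r5←0x65
7: ✓ CMP  NZCV=1000
8: ✓ MOVCC  r2←0x34
9: · MOVPL
10: · MOVVS

EXEC = [2,3,6,8]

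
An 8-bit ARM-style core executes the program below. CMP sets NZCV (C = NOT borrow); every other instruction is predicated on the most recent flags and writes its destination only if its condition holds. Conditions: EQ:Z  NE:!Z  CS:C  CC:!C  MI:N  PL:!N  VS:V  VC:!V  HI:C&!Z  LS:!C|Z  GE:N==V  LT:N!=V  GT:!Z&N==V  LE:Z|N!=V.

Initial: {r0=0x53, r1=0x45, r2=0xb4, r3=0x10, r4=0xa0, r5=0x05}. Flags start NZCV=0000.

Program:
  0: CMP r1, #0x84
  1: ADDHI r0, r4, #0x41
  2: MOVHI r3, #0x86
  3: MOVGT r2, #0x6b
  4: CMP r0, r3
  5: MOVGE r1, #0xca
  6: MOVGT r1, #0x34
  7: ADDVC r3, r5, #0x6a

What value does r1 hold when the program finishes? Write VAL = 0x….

[0] flags=1001 → (cmp)
[1] flags=1001 HI?F → skip
[2] flags=1001 HI?F → skip
[3] flags=1001 GT?T → r2=0x6b
[4] flags=0010 → (cmp)
[5] flags=0010 GE?T → r1=0xca
[6] flags=0010 GT?T → r1=0x34
[7] flags=0010 VC?T → r3=0x6f

VAL = 0x34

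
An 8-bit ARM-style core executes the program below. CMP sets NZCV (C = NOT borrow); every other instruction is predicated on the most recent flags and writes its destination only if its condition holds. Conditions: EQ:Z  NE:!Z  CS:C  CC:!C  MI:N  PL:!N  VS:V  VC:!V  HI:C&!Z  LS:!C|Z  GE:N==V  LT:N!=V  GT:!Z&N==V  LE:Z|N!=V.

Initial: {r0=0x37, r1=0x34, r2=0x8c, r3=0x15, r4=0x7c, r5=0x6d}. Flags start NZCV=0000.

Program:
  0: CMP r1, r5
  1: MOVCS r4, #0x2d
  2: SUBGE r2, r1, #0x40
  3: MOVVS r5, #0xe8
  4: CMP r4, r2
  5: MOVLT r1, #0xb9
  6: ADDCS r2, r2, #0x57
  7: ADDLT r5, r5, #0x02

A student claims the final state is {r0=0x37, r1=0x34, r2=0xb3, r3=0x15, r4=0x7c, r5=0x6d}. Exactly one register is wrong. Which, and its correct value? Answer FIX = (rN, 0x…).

FIX = (r2, 0x8c)

0: ✓ CMP  NZCV=1000
1: · MOVCS
2: · SUBGE
3: · MOVVS
4: ✓ CMP  NZCV=1001
5: · MOVLT
6: · ADDCS
7: · ADDLT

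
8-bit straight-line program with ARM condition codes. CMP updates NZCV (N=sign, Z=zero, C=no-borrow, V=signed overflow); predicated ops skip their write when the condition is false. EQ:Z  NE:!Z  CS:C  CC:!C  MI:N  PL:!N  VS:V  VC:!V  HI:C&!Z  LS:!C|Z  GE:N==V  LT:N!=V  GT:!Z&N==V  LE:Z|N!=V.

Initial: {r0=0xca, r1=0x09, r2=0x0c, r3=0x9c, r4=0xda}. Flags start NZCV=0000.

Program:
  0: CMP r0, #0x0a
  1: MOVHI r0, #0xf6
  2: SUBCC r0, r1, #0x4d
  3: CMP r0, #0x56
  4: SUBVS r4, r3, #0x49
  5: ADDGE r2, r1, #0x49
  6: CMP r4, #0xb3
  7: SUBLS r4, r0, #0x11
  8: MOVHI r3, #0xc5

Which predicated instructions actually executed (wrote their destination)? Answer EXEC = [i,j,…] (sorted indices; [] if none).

EXEC = [1,8]

[0] flags=1010 → (cmp)
[1] flags=1010 HI?T → r0=0xf6
[2] flags=1010 CC?F → skip
[3] flags=1010 → (cmp)
[4] flags=1010 VS?F → skip
[5] flags=1010 GE?F → skip
[6] flags=0010 → (cmp)
[7] flags=0010 LS?F → skip
[8] flags=0010 HI?T → r3=0xc5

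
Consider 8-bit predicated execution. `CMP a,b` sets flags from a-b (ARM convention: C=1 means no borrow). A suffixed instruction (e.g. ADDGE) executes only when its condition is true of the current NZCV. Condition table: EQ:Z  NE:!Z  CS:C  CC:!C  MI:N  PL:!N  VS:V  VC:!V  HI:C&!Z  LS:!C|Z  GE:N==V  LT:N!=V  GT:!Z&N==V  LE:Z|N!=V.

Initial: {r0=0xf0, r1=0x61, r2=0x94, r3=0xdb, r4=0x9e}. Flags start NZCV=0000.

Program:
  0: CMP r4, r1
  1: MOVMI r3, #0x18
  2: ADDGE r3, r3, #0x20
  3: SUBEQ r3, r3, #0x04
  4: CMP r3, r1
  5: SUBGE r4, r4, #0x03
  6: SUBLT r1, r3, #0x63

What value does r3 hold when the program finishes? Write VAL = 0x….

VAL = 0xdb

[0] flags=0011 → (cmp)
[1] flags=0011 MI?F → skip
[2] flags=0011 GE?F → skip
[3] flags=0011 EQ?F → skip
[4] flags=0011 → (cmp)
[5] flags=0011 GE?F → skip
[6] flags=0011 LT?T → r1=0x78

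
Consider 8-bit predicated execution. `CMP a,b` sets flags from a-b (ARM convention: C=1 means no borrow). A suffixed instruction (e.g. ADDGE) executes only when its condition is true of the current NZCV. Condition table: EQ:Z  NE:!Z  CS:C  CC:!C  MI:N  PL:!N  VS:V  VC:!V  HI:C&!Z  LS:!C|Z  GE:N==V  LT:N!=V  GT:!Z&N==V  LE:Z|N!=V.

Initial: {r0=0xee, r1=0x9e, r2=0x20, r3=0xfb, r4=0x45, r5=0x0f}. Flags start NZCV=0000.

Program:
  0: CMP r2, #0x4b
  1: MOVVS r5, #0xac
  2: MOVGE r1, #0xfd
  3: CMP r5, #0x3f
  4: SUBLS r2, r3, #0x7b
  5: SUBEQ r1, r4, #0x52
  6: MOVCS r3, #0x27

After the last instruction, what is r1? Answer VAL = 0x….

VAL = 0x9e

0: ✓ CMP  NZCV=1000
1: · MOVVS
2: · MOVGE
3: ✓ CMP  NZCV=1000
4: ✓ SUBLS  r2←0x80
5: · SUBEQ
6: · MOVCS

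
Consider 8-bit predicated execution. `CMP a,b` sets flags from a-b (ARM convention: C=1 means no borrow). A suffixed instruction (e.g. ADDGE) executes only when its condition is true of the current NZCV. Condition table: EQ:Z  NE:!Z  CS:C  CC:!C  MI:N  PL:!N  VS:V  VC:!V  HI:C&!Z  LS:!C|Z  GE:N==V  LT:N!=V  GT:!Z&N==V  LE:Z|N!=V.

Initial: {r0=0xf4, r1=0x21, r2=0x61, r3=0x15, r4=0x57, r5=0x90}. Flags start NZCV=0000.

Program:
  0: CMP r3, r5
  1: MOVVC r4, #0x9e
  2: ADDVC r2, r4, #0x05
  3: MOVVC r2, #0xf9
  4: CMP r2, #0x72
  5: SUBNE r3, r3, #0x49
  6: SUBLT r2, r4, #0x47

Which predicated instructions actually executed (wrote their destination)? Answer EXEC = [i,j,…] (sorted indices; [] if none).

EXEC = [5,6]

[0] flags=1001 → (cmp)
[1] flags=1001 VC?F → skip
[2] flags=1001 VC?F → skip
[3] flags=1001 VC?F → skip
[4] flags=1000 → (cmp)
[5] flags=1000 NE?T → r3=0xcc
[6] flags=1000 LT?T → r2=0x10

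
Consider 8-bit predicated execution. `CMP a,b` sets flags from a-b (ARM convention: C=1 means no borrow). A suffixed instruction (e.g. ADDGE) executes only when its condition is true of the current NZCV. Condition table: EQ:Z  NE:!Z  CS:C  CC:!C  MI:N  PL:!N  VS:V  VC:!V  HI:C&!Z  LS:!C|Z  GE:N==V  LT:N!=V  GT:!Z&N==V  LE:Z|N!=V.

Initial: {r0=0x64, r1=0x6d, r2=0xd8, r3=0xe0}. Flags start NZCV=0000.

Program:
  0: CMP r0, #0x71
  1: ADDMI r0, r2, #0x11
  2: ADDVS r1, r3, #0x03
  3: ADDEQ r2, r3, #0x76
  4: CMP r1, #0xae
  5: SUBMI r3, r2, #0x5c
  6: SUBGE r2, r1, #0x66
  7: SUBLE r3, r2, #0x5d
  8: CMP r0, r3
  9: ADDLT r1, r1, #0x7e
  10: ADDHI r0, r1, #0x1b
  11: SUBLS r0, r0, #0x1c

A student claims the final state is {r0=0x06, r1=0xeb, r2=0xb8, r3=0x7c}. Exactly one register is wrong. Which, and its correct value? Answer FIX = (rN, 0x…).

[0] flags=1000 → (cmp)
[1] flags=1000 MI?T → r0=0xe9
[2] flags=1000 VS?F → skip
[3] flags=1000 EQ?F → skip
[4] flags=1001 → (cmp)
[5] flags=1001 MI?T → r3=0x7c
[6] flags=1001 GE?T → r2=0x07
[7] flags=1001 LE?F → skip
[8] flags=0011 → (cmp)
[9] flags=0011 LT?T → r1=0xeb
[10] flags=0011 HI?T → r0=0x06
[11] flags=0011 LS?F → skip

FIX = (r2, 0x07)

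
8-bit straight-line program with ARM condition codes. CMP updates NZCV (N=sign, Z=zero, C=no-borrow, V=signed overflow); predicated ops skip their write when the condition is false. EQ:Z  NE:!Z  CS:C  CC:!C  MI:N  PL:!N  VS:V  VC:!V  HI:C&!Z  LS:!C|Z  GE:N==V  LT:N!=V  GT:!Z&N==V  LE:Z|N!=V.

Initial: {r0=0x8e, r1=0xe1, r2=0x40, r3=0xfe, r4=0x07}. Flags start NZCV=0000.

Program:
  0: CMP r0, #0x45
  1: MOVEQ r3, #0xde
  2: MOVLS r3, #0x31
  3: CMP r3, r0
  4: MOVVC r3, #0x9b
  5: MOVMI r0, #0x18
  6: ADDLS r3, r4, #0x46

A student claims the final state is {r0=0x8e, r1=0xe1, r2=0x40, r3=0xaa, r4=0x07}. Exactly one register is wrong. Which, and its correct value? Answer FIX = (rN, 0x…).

[0] flags=0011 → (cmp)
[1] flags=0011 EQ?F → skip
[2] flags=0011 LS?F → skip
[3] flags=0010 → (cmp)
[4] flags=0010 VC?T → r3=0x9b
[5] flags=0010 MI?F → skip
[6] flags=0010 LS?F → skip

FIX = (r3, 0x9b)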